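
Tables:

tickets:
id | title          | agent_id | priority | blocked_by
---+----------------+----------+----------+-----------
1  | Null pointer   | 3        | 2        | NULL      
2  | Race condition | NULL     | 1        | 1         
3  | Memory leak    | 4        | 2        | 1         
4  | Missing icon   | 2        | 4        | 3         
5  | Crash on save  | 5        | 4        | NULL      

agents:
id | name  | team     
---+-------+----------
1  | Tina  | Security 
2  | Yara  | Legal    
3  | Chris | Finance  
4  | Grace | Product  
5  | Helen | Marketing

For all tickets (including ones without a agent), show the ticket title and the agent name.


LEFT JOIN keeps every row from tickets (the left table); where agent_id has no match in agents, the agent columns become NULL. Walk through each ticket:
  - ticket 1 (Null pointer): agent_id=3 -> matches Chris
  - ticket 2 (Race condition): agent_id=NULL, no match -> kept with NULL
  - ticket 3 (Memory leak): agent_id=4 -> matches Grace
  - ticket 4 (Missing icon): agent_id=2 -> matches Yara
  - ticket 5 (Crash on save): agent_id=5 -> matches Helen
All 5 rows appear; 1 has NULL agent.

SQL:
SELECT a.title, b.name AS agent
FROM tickets a
LEFT JOIN agents b ON a.agent_id = b.id

Result:
title          | agent
---------------+------
Null pointer   | Chris
Race condition | NULL 
Memory leak    | Grace
Missing icon   | Yara 
Crash on save  | Helen


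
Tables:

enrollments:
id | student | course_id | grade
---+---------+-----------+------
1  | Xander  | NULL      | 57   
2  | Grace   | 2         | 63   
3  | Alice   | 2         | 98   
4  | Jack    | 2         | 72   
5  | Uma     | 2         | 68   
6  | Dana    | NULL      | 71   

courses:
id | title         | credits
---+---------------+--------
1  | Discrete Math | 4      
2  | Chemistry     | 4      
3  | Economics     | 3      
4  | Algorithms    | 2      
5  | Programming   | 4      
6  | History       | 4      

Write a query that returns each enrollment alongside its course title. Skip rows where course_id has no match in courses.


INNER JOIN keeps only enrollments rows whose course_id matches an id in courses. Walk through each enrollment:
  - enrollment 1 (Xander): course_id=NULL, no match -> dropped
  - enrollment 2 (Grace): course_id=2 -> matches Chemistry
  - enrollment 3 (Alice): course_id=2 -> matches Chemistry
  - enrollment 4 (Jack): course_id=2 -> matches Chemistry
  - enrollment 5 (Uma): course_id=2 -> matches Chemistry
  - enrollment 6 (Dana): course_id=NULL, no match -> dropped
So 2 of 6 rows are dropped.

SQL:
SELECT a.student, b.title AS course
FROM enrollments a
INNER JOIN courses b ON a.course_id = b.id

Result:
student | course   
--------+----------
Grace   | Chemistry
Alice   | Chemistry
Jack    | Chemistry
Uma     | Chemistry


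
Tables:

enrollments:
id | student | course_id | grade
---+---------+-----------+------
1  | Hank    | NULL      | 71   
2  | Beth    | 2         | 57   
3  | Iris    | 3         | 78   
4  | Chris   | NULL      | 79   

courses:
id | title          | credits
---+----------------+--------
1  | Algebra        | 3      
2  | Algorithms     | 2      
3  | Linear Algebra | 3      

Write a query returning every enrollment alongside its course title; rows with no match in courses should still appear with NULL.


LEFT JOIN keeps every row from enrollments (the left table); where course_id has no match in courses, the course columns become NULL. Walk through each enrollment:
  - enrollment 1 (Hank): course_id=NULL, no match -> kept with NULL
  - enrollment 2 (Beth): course_id=2 -> matches Algorithms
  - enrollment 3 (Iris): course_id=3 -> matches Linear Algebra
  - enrollment 4 (Chris): course_id=NULL, no match -> kept with NULL
All 4 rows appear; 2 have NULL course.

SQL:
SELECT a.student, b.title AS course
FROM enrollments a
LEFT JOIN courses b ON a.course_id = b.id

Result:
student | course        
--------+---------------
Hank    | NULL          
Beth    | Algorithms    
Iris    | Linear Algebra
Chris   | NULL          


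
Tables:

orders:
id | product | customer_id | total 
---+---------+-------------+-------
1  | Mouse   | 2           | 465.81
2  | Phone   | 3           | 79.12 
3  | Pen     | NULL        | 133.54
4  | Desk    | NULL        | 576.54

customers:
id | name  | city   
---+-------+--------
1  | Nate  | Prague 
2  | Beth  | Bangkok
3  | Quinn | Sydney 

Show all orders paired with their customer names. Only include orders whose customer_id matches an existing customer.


INNER JOIN keeps only orders rows whose customer_id matches an id in customers. Walk through each order:
  - order 1 (Mouse): customer_id=2 -> matches Beth
  - order 2 (Phone): customer_id=3 -> matches Quinn
  - order 3 (Pen): customer_id=NULL, no match -> dropped
  - order 4 (Desk): customer_id=NULL, no match -> dropped
So 2 of 4 rows are dropped.

SQL:
SELECT a.product, b.name AS customer
FROM orders a
INNER JOIN customers b ON a.customer_id = b.id

Result:
product | customer
--------+---------
Mouse   | Beth    
Phone   | Quinn   


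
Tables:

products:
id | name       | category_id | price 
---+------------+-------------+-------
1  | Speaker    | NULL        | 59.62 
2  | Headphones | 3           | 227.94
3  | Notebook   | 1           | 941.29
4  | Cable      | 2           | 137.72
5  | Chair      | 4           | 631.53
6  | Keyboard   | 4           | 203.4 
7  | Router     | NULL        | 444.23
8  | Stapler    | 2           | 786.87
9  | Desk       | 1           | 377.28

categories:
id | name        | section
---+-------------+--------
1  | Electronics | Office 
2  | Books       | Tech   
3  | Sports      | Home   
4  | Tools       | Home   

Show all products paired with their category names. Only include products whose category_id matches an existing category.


INNER JOIN keeps only products rows whose category_id matches an id in categories. Walk through each product:
  - product 1 (Speaker): category_id=NULL, no match -> dropped
  - product 2 (Headphones): category_id=3 -> matches Sports
  - product 3 (Notebook): category_id=1 -> matches Electronics
  - product 4 (Cable): category_id=2 -> matches Books
  - product 5 (Chair): category_id=4 -> matches Tools
  - product 6 (Keyboard): category_id=4 -> matches Tools
  - product 7 (Router): category_id=NULL, no match -> dropped
  - product 8 (Stapler): category_id=2 -> matches Books
  - product 9 (Desk): category_id=1 -> matches Electronics
So 2 of 9 rows are dropped.

SQL:
SELECT a.name, b.name AS category
FROM products a
INNER JOIN categories b ON a.category_id = b.id

Result:
name       | category   
-----------+------------
Headphones | Sports     
Notebook   | Electronics
Cable      | Books      
Chair      | Tools      
Keyboard   | Tools      
Stapler    | Books      
Desk       | Electronics


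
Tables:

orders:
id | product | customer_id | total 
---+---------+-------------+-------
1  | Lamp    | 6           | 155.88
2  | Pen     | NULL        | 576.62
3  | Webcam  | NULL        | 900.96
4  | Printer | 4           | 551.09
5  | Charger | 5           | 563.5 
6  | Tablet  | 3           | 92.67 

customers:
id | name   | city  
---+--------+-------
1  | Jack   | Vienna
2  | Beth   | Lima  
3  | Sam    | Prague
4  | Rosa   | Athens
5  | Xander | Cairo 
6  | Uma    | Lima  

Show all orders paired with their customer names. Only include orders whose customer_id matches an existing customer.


INNER JOIN keeps only orders rows whose customer_id matches an id in customers. Walk through each order:
  - order 1 (Lamp): customer_id=6 -> matches Uma
  - order 2 (Pen): customer_id=NULL, no match -> dropped
  - order 3 (Webcam): customer_id=NULL, no match -> dropped
  - order 4 (Printer): customer_id=4 -> matches Rosa
  - order 5 (Charger): customer_id=5 -> matches Xander
  - order 6 (Tablet): customer_id=3 -> matches Sam
So 2 of 6 rows are dropped.

SQL:
SELECT a.product, b.name AS customer
FROM orders a
INNER JOIN customers b ON a.customer_id = b.id

Result:
product | customer
--------+---------
Lamp    | Uma     
Printer | Rosa    
Charger | Xander  
Tablet  | Sam     


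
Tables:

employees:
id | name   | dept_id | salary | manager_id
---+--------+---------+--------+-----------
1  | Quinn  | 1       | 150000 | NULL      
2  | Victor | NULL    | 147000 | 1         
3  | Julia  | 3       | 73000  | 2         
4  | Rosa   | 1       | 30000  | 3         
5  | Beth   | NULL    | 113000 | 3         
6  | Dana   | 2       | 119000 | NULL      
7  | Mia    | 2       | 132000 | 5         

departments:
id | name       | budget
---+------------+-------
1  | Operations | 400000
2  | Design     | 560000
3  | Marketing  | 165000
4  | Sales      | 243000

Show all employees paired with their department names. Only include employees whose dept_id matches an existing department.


INNER JOIN keeps only employees rows whose dept_id matches an id in departments. Walk through each employee:
  - employee 1 (Quinn): dept_id=1 -> matches Operations
  - employee 2 (Victor): dept_id=NULL, no match -> dropped
  - employee 3 (Julia): dept_id=3 -> matches Marketing
  - employee 4 (Rosa): dept_id=1 -> matches Operations
  - employee 5 (Beth): dept_id=NULL, no match -> dropped
  - employee 6 (Dana): dept_id=2 -> matches Design
  - employee 7 (Mia): dept_id=2 -> matches Design
So 2 of 7 rows are dropped.

SQL:
SELECT a.name, b.name AS department
FROM employees a
INNER JOIN departments b ON a.dept_id = b.id

Result:
name  | department
------+-----------
Quinn | Operations
Julia | Marketing 
Rosa  | Operations
Dana  | Design    
Mia   | Design    


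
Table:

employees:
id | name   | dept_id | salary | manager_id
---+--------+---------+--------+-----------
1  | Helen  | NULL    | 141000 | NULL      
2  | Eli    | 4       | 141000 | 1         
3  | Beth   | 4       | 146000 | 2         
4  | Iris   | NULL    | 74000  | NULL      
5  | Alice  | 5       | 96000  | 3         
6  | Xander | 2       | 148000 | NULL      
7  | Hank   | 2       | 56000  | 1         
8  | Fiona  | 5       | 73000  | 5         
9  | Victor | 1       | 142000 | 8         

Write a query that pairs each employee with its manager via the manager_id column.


This is a self-join: employees is joined to a second copy of itself, matching each row's manager_id to another row's id. Use LEFT JOIN so rows with manager_id=NULL are kept.
  - employee 1 (Helen): manager_id=NULL -> NULL
  - employee 2 (Eli): manager_id=1 -> Helen
  - employee 3 (Beth): manager_id=2 -> Eli
  - employee 4 (Iris): manager_id=NULL -> NULL
  - employee 5 (Alice): manager_id=3 -> Beth
  - employee 6 (Xander): manager_id=NULL -> NULL
  - employee 7 (Hank): manager_id=1 -> Helen
  - employee 8 (Fiona): manager_id=5 -> Alice
  - employee 9 (Victor): manager_id=8 -> Fiona

SQL:
SELECT a.name AS item, b.name AS manager
FROM employees a
LEFT JOIN employees b ON a.manager_id = b.id

Result:
item   | manager
-------+--------
Helen  | NULL   
Eli    | Helen  
Beth   | Eli    
Iris   | NULL   
Alice  | Beth   
Xander | NULL   
Hank   | Helen  
Fiona  | Alice  
Victor | Fiona  


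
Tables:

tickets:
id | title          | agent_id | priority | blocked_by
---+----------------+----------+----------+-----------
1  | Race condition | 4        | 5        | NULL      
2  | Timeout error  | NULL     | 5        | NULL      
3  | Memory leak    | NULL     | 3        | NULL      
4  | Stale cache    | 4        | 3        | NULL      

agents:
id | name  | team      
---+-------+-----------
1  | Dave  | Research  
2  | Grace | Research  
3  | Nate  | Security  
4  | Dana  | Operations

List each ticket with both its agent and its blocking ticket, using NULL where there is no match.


Two LEFT JOINs from the same base table tickets: one to agents via agent_id, one to tickets itself via blocked_by. Both are LEFT so every ticket is preserved.
Match against agents:
  - ticket 1 (Race condition): agent_id=4 -> matches Dana
  - ticket 2 (Timeout error): agent_id=NULL, no match -> kept with NULL
  - ticket 3 (Memory leak): agent_id=NULL, no match -> kept with NULL
  - ticket 4 (Stale cache): agent_id=4 -> matches Dana
Match against tickets (self):
  - ticket 1 (Race condition): blocked_by=NULL -> NULL
  - ticket 2 (Timeout error): blocked_by=NULL -> NULL
  - ticket 3 (Memory leak): blocked_by=NULL -> NULL
  - ticket 4 (Stale cache): blocked_by=NULL -> NULL

SQL:
SELECT a.title, b.name AS agent, c.title AS blocked_by
FROM tickets a
LEFT JOIN agents b ON a.agent_id = b.id
LEFT JOIN tickets c ON a.blocked_by = c.id

Result:
title          | agent | blocked_by
---------------+-------+-----------
Race condition | Dana  | NULL      
Timeout error  | NULL  | NULL      
Memory leak    | NULL  | NULL      
Stale cache    | Dana  | NULL      


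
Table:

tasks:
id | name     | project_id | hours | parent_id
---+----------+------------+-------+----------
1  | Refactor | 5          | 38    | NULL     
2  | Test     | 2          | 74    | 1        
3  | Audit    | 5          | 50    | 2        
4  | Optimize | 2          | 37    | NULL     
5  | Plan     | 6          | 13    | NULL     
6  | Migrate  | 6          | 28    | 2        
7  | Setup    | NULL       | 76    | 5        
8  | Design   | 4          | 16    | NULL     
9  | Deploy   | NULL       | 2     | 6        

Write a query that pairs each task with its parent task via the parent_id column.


This is a self-join: tasks is joined to a second copy of itself, matching each row's parent_id to another row's id. Use LEFT JOIN so rows with parent_id=NULL are kept.
  - task 1 (Refactor): parent_id=NULL -> NULL
  - task 2 (Test): parent_id=1 -> Refactor
  - task 3 (Audit): parent_id=2 -> Test
  - task 4 (Optimize): parent_id=NULL -> NULL
  - task 5 (Plan): parent_id=NULL -> NULL
  - task 6 (Migrate): parent_id=2 -> Test
  - task 7 (Setup): parent_id=5 -> Plan
  - task 8 (Design): parent_id=NULL -> NULL
  - task 9 (Deploy): parent_id=6 -> Migrate

SQL:
SELECT a.name AS item, b.name AS parent
FROM tasks a
LEFT JOIN tasks b ON a.parent_id = b.id

Result:
item     | parent  
---------+---------
Refactor | NULL    
Test     | Refactor
Audit    | Test    
Optimize | NULL    
Plan     | NULL    
Migrate  | Test    
Setup    | Plan    
Design   | NULL    
Deploy   | Migrate 


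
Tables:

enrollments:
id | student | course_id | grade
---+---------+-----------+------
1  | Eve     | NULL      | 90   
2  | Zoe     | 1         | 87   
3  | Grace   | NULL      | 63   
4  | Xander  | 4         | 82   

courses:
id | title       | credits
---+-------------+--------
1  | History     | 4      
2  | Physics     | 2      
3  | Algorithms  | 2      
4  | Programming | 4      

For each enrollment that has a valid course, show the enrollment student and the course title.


INNER JOIN keeps only enrollments rows whose course_id matches an id in courses. Walk through each enrollment:
  - enrollment 1 (Eve): course_id=NULL, no match -> dropped
  - enrollment 2 (Zoe): course_id=1 -> matches History
  - enrollment 3 (Grace): course_id=NULL, no match -> dropped
  - enrollment 4 (Xander): course_id=4 -> matches Programming
So 2 of 4 rows are dropped.

SQL:
SELECT a.student, b.title AS course
FROM enrollments a
INNER JOIN courses b ON a.course_id = b.id

Result:
student | course     
--------+------------
Zoe     | History    
Xander  | Programming


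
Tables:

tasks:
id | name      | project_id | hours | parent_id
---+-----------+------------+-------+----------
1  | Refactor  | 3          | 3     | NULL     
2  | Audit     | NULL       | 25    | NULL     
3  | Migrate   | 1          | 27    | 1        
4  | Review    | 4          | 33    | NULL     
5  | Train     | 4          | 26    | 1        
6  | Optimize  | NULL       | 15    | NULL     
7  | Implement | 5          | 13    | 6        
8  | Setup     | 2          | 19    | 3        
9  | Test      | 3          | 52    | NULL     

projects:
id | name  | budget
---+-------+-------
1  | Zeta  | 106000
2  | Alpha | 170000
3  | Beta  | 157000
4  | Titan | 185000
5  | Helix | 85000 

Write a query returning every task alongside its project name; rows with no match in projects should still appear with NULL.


LEFT JOIN keeps every row from tasks (the left table); where project_id has no match in projects, the project columns become NULL. Walk through each task:
  - task 1 (Refactor): project_id=3 -> matches Beta
  - task 2 (Audit): project_id=NULL, no match -> kept with NULL
  - task 3 (Migrate): project_id=1 -> matches Zeta
  - task 4 (Review): project_id=4 -> matches Titan
  - task 5 (Train): project_id=4 -> matches Titan
  - task 6 (Optimize): project_id=NULL, no match -> kept with NULL
  - task 7 (Implement): project_id=5 -> matches Helix
  - task 8 (Setup): project_id=2 -> matches Alpha
  - task 9 (Test): project_id=3 -> matches Beta
All 9 rows appear; 2 have NULL project.

SQL:
SELECT a.name, b.name AS project
FROM tasks a
LEFT JOIN projects b ON a.project_id = b.id

Result:
name      | project
----------+--------
Refactor  | Beta   
Audit     | NULL   
Migrate   | Zeta   
Review    | Titan  
Train     | Titan  
Optimize  | NULL   
Implement | Helix  
Setup     | Alpha  
Test      | Beta   


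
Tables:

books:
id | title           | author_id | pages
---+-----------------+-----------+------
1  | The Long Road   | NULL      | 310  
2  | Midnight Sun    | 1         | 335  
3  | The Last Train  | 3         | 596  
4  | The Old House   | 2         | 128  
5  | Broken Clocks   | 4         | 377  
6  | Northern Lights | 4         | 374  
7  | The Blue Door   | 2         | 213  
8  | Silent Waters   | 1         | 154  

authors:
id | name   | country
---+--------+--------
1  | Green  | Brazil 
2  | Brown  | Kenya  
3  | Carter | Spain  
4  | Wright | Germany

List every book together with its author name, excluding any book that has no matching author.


INNER JOIN keeps only books rows whose author_id matches an id in authors. Walk through each book:
  - book 1 (The Long Road): author_id=NULL, no match -> dropped
  - book 2 (Midnight Sun): author_id=1 -> matches Green
  - book 3 (The Last Train): author_id=3 -> matches Carter
  - book 4 (The Old House): author_id=2 -> matches Brown
  - book 5 (Broken Clocks): author_id=4 -> matches Wright
  - book 6 (Northern Lights): author_id=4 -> matches Wright
  - book 7 (The Blue Door): author_id=2 -> matches Brown
  - book 8 (Silent Waters): author_id=1 -> matches Green
So 1 of 8 rows is dropped.

SQL:
SELECT a.title, b.name AS author
FROM books a
INNER JOIN authors b ON a.author_id = b.id

Result:
title           | author
----------------+-------
Midnight Sun    | Green 
The Last Train  | Carter
The Old House   | Brown 
Broken Clocks   | Wright
Northern Lights | Wright
The Blue Door   | Brown 
Silent Waters   | Green 


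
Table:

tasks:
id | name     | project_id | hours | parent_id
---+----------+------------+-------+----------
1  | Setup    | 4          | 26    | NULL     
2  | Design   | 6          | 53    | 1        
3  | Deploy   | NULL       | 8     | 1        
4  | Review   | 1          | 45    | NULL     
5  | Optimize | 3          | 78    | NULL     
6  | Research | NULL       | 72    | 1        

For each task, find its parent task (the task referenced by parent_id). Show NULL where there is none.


This is a self-join: tasks is joined to a second copy of itself, matching each row's parent_id to another row's id. Use LEFT JOIN so rows with parent_id=NULL are kept.
  - task 1 (Setup): parent_id=NULL -> NULL
  - task 2 (Design): parent_id=1 -> Setup
  - task 3 (Deploy): parent_id=1 -> Setup
  - task 4 (Review): parent_id=NULL -> NULL
  - task 5 (Optimize): parent_id=NULL -> NULL
  - task 6 (Research): parent_id=1 -> Setup

SQL:
SELECT a.name AS item, b.name AS parent
FROM tasks a
LEFT JOIN tasks b ON a.parent_id = b.id

Result:
item     | parent
---------+-------
Setup    | NULL  
Design   | Setup 
Deploy   | Setup 
Review   | NULL  
Optimize | NULL  
Research | Setup 


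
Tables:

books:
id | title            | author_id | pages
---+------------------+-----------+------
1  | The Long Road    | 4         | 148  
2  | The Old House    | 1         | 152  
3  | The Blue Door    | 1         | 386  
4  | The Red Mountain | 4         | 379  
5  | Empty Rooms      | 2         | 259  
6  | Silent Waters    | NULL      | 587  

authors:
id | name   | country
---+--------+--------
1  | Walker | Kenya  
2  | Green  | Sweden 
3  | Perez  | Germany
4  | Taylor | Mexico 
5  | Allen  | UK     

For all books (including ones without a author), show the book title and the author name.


LEFT JOIN keeps every row from books (the left table); where author_id has no match in authors, the author columns become NULL. Walk through each book:
  - book 1 (The Long Road): author_id=4 -> matches Taylor
  - book 2 (The Old House): author_id=1 -> matches Walker
  - book 3 (The Blue Door): author_id=1 -> matches Walker
  - book 4 (The Red Mountain): author_id=4 -> matches Taylor
  - book 5 (Empty Rooms): author_id=2 -> matches Green
  - book 6 (Silent Waters): author_id=NULL, no match -> kept with NULL
All 6 rows appear; 1 has NULL author.

SQL:
SELECT a.title, b.name AS author
FROM books a
LEFT JOIN authors b ON a.author_id = b.id

Result:
title            | author
-----------------+-------
The Long Road    | Taylor
The Old House    | Walker
The Blue Door    | Walker
The Red Mountain | Taylor
Empty Rooms      | Green 
Silent Waters    | NULL  


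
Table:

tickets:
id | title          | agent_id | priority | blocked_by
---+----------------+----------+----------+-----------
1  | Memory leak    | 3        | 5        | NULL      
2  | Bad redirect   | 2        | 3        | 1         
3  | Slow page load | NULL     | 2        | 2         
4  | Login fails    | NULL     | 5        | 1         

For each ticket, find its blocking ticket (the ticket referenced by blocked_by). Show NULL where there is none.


This is a self-join: tickets is joined to a second copy of itself, matching each row's blocked_by to another row's id. Use LEFT JOIN so rows with blocked_by=NULL are kept.
  - ticket 1 (Memory leak): blocked_by=NULL -> NULL
  - ticket 2 (Bad redirect): blocked_by=1 -> Memory leak
  - ticket 3 (Slow page load): blocked_by=2 -> Bad redirect
  - ticket 4 (Login fails): blocked_by=1 -> Memory leak

SQL:
SELECT a.title AS item, b.title AS blocked_by
FROM tickets a
LEFT JOIN tickets b ON a.blocked_by = b.id

Result:
item           | blocked_by  
---------------+-------------
Memory leak    | NULL        
Bad redirect   | Memory leak 
Slow page load | Bad redirect
Login fails    | Memory leak 


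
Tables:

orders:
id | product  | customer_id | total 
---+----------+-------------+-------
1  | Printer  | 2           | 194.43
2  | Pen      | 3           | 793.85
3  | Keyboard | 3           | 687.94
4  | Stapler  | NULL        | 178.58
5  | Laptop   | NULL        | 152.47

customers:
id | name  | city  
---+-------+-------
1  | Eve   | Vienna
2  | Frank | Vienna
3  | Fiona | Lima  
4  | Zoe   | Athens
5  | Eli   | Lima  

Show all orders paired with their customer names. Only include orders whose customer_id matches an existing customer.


INNER JOIN keeps only orders rows whose customer_id matches an id in customers. Walk through each order:
  - order 1 (Printer): customer_id=2 -> matches Frank
  - order 2 (Pen): customer_id=3 -> matches Fiona
  - order 3 (Keyboard): customer_id=3 -> matches Fiona
  - order 4 (Stapler): customer_id=NULL, no match -> dropped
  - order 5 (Laptop): customer_id=NULL, no match -> dropped
So 2 of 5 rows are dropped.

SQL:
SELECT a.product, b.name AS customer
FROM orders a
INNER JOIN customers b ON a.customer_id = b.id

Result:
product  | customer
---------+---------
Printer  | Frank   
Pen      | Fiona   
Keyboard | Fiona   


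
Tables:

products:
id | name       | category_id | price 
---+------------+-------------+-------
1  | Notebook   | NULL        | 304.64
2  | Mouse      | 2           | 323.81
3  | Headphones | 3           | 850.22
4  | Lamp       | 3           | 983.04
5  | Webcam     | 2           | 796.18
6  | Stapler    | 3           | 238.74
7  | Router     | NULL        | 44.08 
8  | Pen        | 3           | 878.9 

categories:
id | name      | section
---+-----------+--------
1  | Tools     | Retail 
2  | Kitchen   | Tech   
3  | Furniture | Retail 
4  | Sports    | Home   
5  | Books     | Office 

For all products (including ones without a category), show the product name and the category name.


LEFT JOIN keeps every row from products (the left table); where category_id has no match in categories, the category columns become NULL. Walk through each product:
  - product 1 (Notebook): category_id=NULL, no match -> kept with NULL
  - product 2 (Mouse): category_id=2 -> matches Kitchen
  - product 3 (Headphones): category_id=3 -> matches Furniture
  - product 4 (Lamp): category_id=3 -> matches Furniture
  - product 5 (Webcam): category_id=2 -> matches Kitchen
  - product 6 (Stapler): category_id=3 -> matches Furniture
  - product 7 (Router): category_id=NULL, no match -> kept with NULL
  - product 8 (Pen): category_id=3 -> matches Furniture
All 8 rows appear; 2 have NULL category.

SQL:
SELECT a.name, b.name AS category
FROM products a
LEFT JOIN categories b ON a.category_id = b.id

Result:
name       | category 
-----------+----------
Notebook   | NULL     
Mouse      | Kitchen  
Headphones | Furniture
Lamp       | Furniture
Webcam     | Kitchen  
Stapler    | Furniture
Router     | NULL     
Pen        | Furniture


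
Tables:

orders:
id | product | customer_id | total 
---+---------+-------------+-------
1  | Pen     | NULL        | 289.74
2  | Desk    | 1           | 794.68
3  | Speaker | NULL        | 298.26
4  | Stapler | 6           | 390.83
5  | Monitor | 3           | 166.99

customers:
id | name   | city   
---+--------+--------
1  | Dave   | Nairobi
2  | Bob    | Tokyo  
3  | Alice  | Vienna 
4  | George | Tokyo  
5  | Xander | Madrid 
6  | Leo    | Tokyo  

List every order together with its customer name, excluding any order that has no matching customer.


INNER JOIN keeps only orders rows whose customer_id matches an id in customers. Walk through each order:
  - order 1 (Pen): customer_id=NULL, no match -> dropped
  - order 2 (Desk): customer_id=1 -> matches Dave
  - order 3 (Speaker): customer_id=NULL, no match -> dropped
  - order 4 (Stapler): customer_id=6 -> matches Leo
  - order 5 (Monitor): customer_id=3 -> matches Alice
So 2 of 5 rows are dropped.

SQL:
SELECT a.product, b.name AS customer
FROM orders a
INNER JOIN customers b ON a.customer_id = b.id

Result:
product | customer
--------+---------
Desk    | Dave    
Stapler | Leo     
Monitor | Alice   


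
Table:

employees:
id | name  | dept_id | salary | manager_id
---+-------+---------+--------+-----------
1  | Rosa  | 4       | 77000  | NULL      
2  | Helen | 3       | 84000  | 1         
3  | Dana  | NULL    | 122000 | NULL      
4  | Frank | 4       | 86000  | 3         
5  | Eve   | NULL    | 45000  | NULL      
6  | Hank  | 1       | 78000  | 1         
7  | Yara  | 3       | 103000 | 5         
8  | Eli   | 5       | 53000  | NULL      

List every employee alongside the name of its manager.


This is a self-join: employees is joined to a second copy of itself, matching each row's manager_id to another row's id. Use LEFT JOIN so rows with manager_id=NULL are kept.
  - employee 1 (Rosa): manager_id=NULL -> NULL
  - employee 2 (Helen): manager_id=1 -> Rosa
  - employee 3 (Dana): manager_id=NULL -> NULL
  - employee 4 (Frank): manager_id=3 -> Dana
  - employee 5 (Eve): manager_id=NULL -> NULL
  - employee 6 (Hank): manager_id=1 -> Rosa
  - employee 7 (Yara): manager_id=5 -> Eve
  - employee 8 (Eli): manager_id=NULL -> NULL

SQL:
SELECT a.name AS item, b.name AS manager
FROM employees a
LEFT JOIN employees b ON a.manager_id = b.id

Result:
item  | manager
------+--------
Rosa  | NULL   
Helen | Rosa   
Dana  | NULL   
Frank | Dana   
Eve   | NULL   
Hank  | Rosa   
Yara  | Eve    
Eli   | NULL   


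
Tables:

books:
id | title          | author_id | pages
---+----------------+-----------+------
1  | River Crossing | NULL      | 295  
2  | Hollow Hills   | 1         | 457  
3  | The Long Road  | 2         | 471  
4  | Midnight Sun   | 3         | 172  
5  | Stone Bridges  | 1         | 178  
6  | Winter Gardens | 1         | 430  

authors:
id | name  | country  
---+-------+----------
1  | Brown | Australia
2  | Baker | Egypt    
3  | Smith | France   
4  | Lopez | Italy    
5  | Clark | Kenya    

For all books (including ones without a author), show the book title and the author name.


LEFT JOIN keeps every row from books (the left table); where author_id has no match in authors, the author columns become NULL. Walk through each book:
  - book 1 (River Crossing): author_id=NULL, no match -> kept with NULL
  - book 2 (Hollow Hills): author_id=1 -> matches Brown
  - book 3 (The Long Road): author_id=2 -> matches Baker
  - book 4 (Midnight Sun): author_id=3 -> matches Smith
  - book 5 (Stone Bridges): author_id=1 -> matches Brown
  - book 6 (Winter Gardens): author_id=1 -> matches Brown
All 6 rows appear; 1 has NULL author.

SQL:
SELECT a.title, b.name AS author
FROM books a
LEFT JOIN authors b ON a.author_id = b.id

Result:
title          | author
---------------+-------
River Crossing | NULL  
Hollow Hills   | Brown 
The Long Road  | Baker 
Midnight Sun   | Smith 
Stone Bridges  | Brown 
Winter Gardens | Brown 


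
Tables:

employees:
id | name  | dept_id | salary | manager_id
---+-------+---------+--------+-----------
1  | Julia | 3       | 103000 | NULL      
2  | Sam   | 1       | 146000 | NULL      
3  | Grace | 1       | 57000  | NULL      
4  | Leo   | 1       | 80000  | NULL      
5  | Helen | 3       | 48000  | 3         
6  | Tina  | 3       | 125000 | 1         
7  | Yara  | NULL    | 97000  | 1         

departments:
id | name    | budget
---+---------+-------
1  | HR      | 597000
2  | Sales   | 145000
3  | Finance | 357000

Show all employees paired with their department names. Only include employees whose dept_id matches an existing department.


INNER JOIN keeps only employees rows whose dept_id matches an id in departments. Walk through each employee:
  - employee 1 (Julia): dept_id=3 -> matches Finance
  - employee 2 (Sam): dept_id=1 -> matches HR
  - employee 3 (Grace): dept_id=1 -> matches HR
  - employee 4 (Leo): dept_id=1 -> matches HR
  - employee 5 (Helen): dept_id=3 -> matches Finance
  - employee 6 (Tina): dept_id=3 -> matches Finance
  - employee 7 (Yara): dept_id=NULL, no match -> dropped
So 1 of 7 rows is dropped.

SQL:
SELECT a.name, b.name AS department
FROM employees a
INNER JOIN departments b ON a.dept_id = b.id

Result:
name  | department
------+-----------
Julia | Finance   
Sam   | HR        
Grace | HR        
Leo   | HR        
Helen | Finance   
Tina  | Finance   


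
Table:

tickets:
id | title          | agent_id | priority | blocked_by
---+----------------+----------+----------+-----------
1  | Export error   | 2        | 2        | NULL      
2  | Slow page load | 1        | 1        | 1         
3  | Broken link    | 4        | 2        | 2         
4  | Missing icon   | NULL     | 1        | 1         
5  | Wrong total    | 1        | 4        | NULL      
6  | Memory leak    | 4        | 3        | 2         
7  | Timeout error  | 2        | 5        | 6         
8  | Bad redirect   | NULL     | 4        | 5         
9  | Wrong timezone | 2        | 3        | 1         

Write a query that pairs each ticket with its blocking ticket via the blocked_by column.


This is a self-join: tickets is joined to a second copy of itself, matching each row's blocked_by to another row's id. Use LEFT JOIN so rows with blocked_by=NULL are kept.
  - ticket 1 (Export error): blocked_by=NULL -> NULL
  - ticket 2 (Slow page load): blocked_by=1 -> Export error
  - ticket 3 (Broken link): blocked_by=2 -> Slow page load
  - ticket 4 (Missing icon): blocked_by=1 -> Export error
  - ticket 5 (Wrong total): blocked_by=NULL -> NULL
  - ticket 6 (Memory leak): blocked_by=2 -> Slow page load
  - ticket 7 (Timeout error): blocked_by=6 -> Memory leak
  - ticket 8 (Bad redirect): blocked_by=5 -> Wrong total
  - ticket 9 (Wrong timezone): blocked_by=1 -> Export error

SQL:
SELECT a.title AS item, b.title AS blocked_by
FROM tickets a
LEFT JOIN tickets b ON a.blocked_by = b.id

Result:
item           | blocked_by    
---------------+---------------
Export error   | NULL          
Slow page load | Export error  
Broken link    | Slow page load
Missing icon   | Export error  
Wrong total    | NULL          
Memory leak    | Slow page load
Timeout error  | Memory leak   
Bad redirect   | Wrong total   
Wrong timezone | Export error  


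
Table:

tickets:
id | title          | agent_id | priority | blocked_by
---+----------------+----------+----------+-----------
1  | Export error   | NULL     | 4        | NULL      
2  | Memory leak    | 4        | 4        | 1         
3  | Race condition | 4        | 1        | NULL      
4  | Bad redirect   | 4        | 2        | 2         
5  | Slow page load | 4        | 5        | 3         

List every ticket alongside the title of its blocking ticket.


This is a self-join: tickets is joined to a second copy of itself, matching each row's blocked_by to another row's id. Use LEFT JOIN so rows with blocked_by=NULL are kept.
  - ticket 1 (Export error): blocked_by=NULL -> NULL
  - ticket 2 (Memory leak): blocked_by=1 -> Export error
  - ticket 3 (Race condition): blocked_by=NULL -> NULL
  - ticket 4 (Bad redirect): blocked_by=2 -> Memory leak
  - ticket 5 (Slow page load): blocked_by=3 -> Race condition

SQL:
SELECT a.title AS item, b.title AS blocked_by
FROM tickets a
LEFT JOIN tickets b ON a.blocked_by = b.id

Result:
item           | blocked_by    
---------------+---------------
Export error   | NULL          
Memory leak    | Export error  
Race condition | NULL          
Bad redirect   | Memory leak   
Slow page load | Race condition


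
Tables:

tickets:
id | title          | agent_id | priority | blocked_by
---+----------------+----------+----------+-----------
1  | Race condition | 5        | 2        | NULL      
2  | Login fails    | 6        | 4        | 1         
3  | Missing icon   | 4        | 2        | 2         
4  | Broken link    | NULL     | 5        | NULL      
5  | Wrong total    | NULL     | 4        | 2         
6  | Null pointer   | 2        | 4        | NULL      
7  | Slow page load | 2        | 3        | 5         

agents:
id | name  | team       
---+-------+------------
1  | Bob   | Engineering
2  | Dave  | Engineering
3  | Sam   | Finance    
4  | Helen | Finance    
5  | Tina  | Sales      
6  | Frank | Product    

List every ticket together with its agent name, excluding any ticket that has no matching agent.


INNER JOIN keeps only tickets rows whose agent_id matches an id in agents. Walk through each ticket:
  - ticket 1 (Race condition): agent_id=5 -> matches Tina
  - ticket 2 (Login fails): agent_id=6 -> matches Frank
  - ticket 3 (Missing icon): agent_id=4 -> matches Helen
  - ticket 4 (Broken link): agent_id=NULL, no match -> dropped
  - ticket 5 (Wrong total): agent_id=NULL, no match -> dropped
  - ticket 6 (Null pointer): agent_id=2 -> matches Dave
  - ticket 7 (Slow page load): agent_id=2 -> matches Dave
So 2 of 7 rows are dropped.

SQL:
SELECT a.title, b.name AS agent
FROM tickets a
INNER JOIN agents b ON a.agent_id = b.id

Result:
title          | agent
---------------+------
Race condition | Tina 
Login fails    | Frank
Missing icon   | Helen
Null pointer   | Dave 
Slow page load | Dave 


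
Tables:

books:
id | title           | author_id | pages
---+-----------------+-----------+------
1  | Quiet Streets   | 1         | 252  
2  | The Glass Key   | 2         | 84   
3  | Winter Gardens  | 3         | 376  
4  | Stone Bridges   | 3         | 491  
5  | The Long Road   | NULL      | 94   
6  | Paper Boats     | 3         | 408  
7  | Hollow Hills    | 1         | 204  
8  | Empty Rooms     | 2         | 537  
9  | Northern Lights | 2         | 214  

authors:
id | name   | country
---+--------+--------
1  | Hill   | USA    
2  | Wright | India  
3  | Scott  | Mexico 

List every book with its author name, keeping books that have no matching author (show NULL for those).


LEFT JOIN keeps every row from books (the left table); where author_id has no match in authors, the author columns become NULL. Walk through each book:
  - book 1 (Quiet Streets): author_id=1 -> matches Hill
  - book 2 (The Glass Key): author_id=2 -> matches Wright
  - book 3 (Winter Gardens): author_id=3 -> matches Scott
  - book 4 (Stone Bridges): author_id=3 -> matches Scott
  - book 5 (The Long Road): author_id=NULL, no match -> kept with NULL
  - book 6 (Paper Boats): author_id=3 -> matches Scott
  - book 7 (Hollow Hills): author_id=1 -> matches Hill
  - book 8 (Empty Rooms): author_id=2 -> matches Wright
  - book 9 (Northern Lights): author_id=2 -> matches Wright
All 9 rows appear; 1 has NULL author.

SQL:
SELECT a.title, b.name AS author
FROM books a
LEFT JOIN authors b ON a.author_id = b.id

Result:
title           | author
----------------+-------
Quiet Streets   | Hill  
The Glass Key   | Wright
Winter Gardens  | Scott 
Stone Bridges   | Scott 
The Long Road   | NULL  
Paper Boats     | Scott 
Hollow Hills    | Hill  
Empty Rooms     | Wright
Northern Lights | Wright


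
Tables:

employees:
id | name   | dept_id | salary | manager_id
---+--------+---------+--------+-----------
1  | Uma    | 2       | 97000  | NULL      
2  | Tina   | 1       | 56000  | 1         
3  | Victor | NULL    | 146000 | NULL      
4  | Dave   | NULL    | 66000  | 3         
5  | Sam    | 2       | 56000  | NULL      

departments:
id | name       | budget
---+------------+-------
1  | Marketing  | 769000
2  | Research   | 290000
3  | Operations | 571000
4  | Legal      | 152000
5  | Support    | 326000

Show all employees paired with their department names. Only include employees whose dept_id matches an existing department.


INNER JOIN keeps only employees rows whose dept_id matches an id in departments. Walk through each employee:
  - employee 1 (Uma): dept_id=2 -> matches Research
  - employee 2 (Tina): dept_id=1 -> matches Marketing
  - employee 3 (Victor): dept_id=NULL, no match -> dropped
  - employee 4 (Dave): dept_id=NULL, no match -> dropped
  - employee 5 (Sam): dept_id=2 -> matches Research
So 2 of 5 rows are dropped.

SQL:
SELECT a.name, b.name AS department
FROM employees a
INNER JOIN departments b ON a.dept_id = b.id

Result:
name | department
-----+-----------
Uma  | Research  
Tina | Marketing 
Sam  | Research  


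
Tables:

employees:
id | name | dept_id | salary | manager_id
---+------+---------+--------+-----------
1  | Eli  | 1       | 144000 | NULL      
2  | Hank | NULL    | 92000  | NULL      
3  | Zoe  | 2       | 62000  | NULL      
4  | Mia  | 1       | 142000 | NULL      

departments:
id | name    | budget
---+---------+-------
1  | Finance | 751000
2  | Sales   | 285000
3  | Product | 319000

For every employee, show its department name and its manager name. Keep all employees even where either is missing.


Two LEFT JOINs from the same base table employees: one to departments via dept_id, one to employees itself via manager_id. Both are LEFT so every employee is preserved.
Match against departments:
  - employee 1 (Eli): dept_id=1 -> matches Finance
  - employee 2 (Hank): dept_id=NULL, no match -> kept with NULL
  - employee 3 (Zoe): dept_id=2 -> matches Sales
  - employee 4 (Mia): dept_id=1 -> matches Finance
Match against employees (self):
  - employee 1 (Eli): manager_id=NULL -> NULL
  - employee 2 (Hank): manager_id=NULL -> NULL
  - employee 3 (Zoe): manager_id=NULL -> NULL
  - employee 4 (Mia): manager_id=NULL -> NULL

SQL:
SELECT a.name, b.name AS department, c.name AS manager
FROM employees a
LEFT JOIN departments b ON a.dept_id = b.id
LEFT JOIN employees c ON a.manager_id = c.id

Result:
name | department | manager
-----+------------+--------
Eli  | Finance    | NULL   
Hank | NULL       | NULL   
Zoe  | Sales      | NULL   
Mia  | Finance    | NULL   


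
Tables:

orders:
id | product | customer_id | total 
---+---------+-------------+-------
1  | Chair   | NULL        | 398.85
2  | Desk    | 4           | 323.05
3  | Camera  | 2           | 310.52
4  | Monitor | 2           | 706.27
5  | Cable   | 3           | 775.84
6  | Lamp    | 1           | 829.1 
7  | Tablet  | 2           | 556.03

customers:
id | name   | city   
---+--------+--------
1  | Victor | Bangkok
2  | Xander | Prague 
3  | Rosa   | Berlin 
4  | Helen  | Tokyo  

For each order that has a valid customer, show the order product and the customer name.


INNER JOIN keeps only orders rows whose customer_id matches an id in customers. Walk through each order:
  - order 1 (Chair): customer_id=NULL, no match -> dropped
  - order 2 (Desk): customer_id=4 -> matches Helen
  - order 3 (Camera): customer_id=2 -> matches Xander
  - order 4 (Monitor): customer_id=2 -> matches Xander
  - order 5 (Cable): customer_id=3 -> matches Rosa
  - order 6 (Lamp): customer_id=1 -> matches Victor
  - order 7 (Tablet): customer_id=2 -> matches Xander
So 1 of 7 rows is dropped.

SQL:
SELECT a.product, b.name AS customer
FROM orders a
INNER JOIN customers b ON a.customer_id = b.id

Result:
product | customer
--------+---------
Desk    | Helen   
Camera  | Xander  
Monitor | Xander  
Cable   | Rosa    
Lamp    | Victor  
Tablet  | Xander  
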